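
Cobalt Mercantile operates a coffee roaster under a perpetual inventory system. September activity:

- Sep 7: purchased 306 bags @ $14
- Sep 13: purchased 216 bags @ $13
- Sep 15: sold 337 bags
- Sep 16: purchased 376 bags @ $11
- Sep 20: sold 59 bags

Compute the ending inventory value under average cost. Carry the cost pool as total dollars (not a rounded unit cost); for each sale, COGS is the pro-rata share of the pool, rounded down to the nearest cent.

Ending inventory = $5,950.14

After Sep 7: 306 on hand, pool $4,284.00 (≈ $14.0000 each)
After Sep 13: 522 on hand, pool $7,092.00 (≈ $13.5862 each)
Sep 15, sell 337: 337/522 × $7,092.00 → $4,578.55
After Sep 16: 561 on hand, pool $6,649.45 (≈ $11.8529 each)
Sep 20, sell 59: 59/561 × $6,649.45 → $699.31
Total COGS = $4,578.55 + $699.31 = $5,277.86
Ending inventory (cost pool remaining) = $5,950.14
Check: goods available $11,228.00 = COGS $5,277.86 + ending $5,950.14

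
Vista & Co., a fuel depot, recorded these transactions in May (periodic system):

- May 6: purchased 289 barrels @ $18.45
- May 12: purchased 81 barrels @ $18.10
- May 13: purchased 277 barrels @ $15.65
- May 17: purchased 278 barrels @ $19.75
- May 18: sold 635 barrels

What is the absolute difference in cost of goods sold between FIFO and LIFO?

$328.15

FIFO COGS: 289 @ $18.45 + 81 @ $18.10 + 265 @ $15.65 = $10,945.40
LIFO COGS: 278 @ $19.75 + 277 @ $15.65 + 80 @ $18.10 = $11,273.55
Difference = |$10,945.40 − $11,273.55| = $328.15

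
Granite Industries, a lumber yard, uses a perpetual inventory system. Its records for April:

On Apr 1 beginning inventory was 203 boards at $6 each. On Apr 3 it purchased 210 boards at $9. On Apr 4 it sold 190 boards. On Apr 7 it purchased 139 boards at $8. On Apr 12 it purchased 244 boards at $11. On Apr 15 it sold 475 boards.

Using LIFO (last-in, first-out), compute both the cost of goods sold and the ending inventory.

COGS = $6,118; ending inventory = $786

Apr 4, 190 sold [LIFO — newest first]: 190 @ $9 = $1,710
Apr 15, 475 sold [LIFO — newest first]: 244 @ $11 + 139 @ $8 + 20 @ $9 + 72 @ $6 = $4,408
Total COGS = $1,710 + $4,408 = $6,118
Ending inventory: 131 @ $6 = $786
Check: goods available $6,904 = COGS $6,118 + ending $786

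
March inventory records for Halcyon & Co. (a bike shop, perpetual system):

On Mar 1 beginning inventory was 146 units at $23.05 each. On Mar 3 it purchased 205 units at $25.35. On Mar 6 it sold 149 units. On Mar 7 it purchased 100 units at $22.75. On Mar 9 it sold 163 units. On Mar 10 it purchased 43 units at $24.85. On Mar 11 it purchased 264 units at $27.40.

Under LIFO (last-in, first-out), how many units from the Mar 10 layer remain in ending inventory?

43

Mar 6, 149 sold [LIFO — newest first]: 149 @ $25.35 = $3,777.15
Mar 9, 163 sold [LIFO — newest first]: 100 @ $22.75 + 56 @ $25.35 + 7 @ $23.05 = $3,855.95
Total COGS = $3,777.15 + $3,855.95 = $7,633.10
Ending inventory: 139 @ $23.05 + 43 @ $24.85 + 264 @ $27.40 = $11,506.10
Check: goods available $19,139.20 = COGS $7,633.10 + ending $11,506.10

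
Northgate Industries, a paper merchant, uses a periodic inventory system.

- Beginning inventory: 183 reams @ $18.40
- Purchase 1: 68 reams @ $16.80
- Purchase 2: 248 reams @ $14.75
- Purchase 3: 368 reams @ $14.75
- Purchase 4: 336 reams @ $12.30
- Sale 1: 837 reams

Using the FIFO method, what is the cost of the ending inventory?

Ending inventory = $4,575.30

Sale 1 (837) [FIFO — oldest first]: 183 @ $18.40 + 68 @ $16.80 + 248 @ $14.75 + 338 @ $14.75 = $13,153.10
Ending inventory: 30 @ $14.75 + 336 @ $12.30 = $4,575.30
Check: goods available $17,728.40 = COGS $13,153.10 + ending $4,575.30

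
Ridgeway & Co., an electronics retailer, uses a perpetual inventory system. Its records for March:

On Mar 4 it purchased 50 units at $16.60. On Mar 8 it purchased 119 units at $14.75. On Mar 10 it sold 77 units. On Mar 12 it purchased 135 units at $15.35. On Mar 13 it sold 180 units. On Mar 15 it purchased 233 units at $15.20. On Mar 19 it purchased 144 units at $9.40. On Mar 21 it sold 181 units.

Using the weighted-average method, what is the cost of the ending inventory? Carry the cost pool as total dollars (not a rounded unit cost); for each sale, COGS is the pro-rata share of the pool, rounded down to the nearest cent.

Ending inventory = $3,218.41

After Mar 4: 50 on hand, pool $830.00 (≈ $16.6000 each)
After Mar 8: 169 on hand, pool $2,585.25 (≈ $15.2973 each)
Mar 10, sell 77: 77/169 × $2,585.25 → $1,177.89
After Mar 12: 227 on hand, pool $3,479.61 (≈ $15.3287 each)
Mar 13, sell 180: 180/227 × $3,479.61 → $2,759.16
After Mar 15: 280 on hand, pool $4,262.05 (≈ $15.2216 each)
After Mar 19: 424 on hand, pool $5,615.65 (≈ $13.2445 each)
Mar 21, sell 181: 181/424 × $5,615.65 → $2,397.24
Total COGS = $1,177.89 + $2,759.16 + $2,397.24 = $6,334.29
Ending inventory (cost pool remaining) = $3,218.41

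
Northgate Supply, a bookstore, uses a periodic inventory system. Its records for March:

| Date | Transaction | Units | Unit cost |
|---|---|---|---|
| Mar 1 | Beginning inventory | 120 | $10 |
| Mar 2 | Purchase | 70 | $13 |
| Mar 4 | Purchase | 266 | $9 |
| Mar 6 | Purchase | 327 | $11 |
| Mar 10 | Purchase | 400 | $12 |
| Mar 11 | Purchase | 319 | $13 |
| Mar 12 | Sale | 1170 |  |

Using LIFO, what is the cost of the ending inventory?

Mar 12, 1170 sold [LIFO — newest first]: 319 @ $13 + 400 @ $12 + 327 @ $11 + 124 @ $9 = $13,660
Ending inventory: 120 @ $10 + 70 @ $13 + 142 @ $9 = $3,388
Check: goods available $17,048 = COGS $13,660 + ending $3,388

Ending inventory = $3,388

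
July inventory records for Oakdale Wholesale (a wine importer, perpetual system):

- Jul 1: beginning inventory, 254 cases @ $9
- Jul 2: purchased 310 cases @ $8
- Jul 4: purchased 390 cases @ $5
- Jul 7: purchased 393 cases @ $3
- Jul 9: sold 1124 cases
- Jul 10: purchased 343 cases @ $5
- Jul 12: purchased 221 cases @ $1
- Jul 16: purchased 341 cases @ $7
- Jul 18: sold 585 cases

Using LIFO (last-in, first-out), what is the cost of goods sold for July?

COGS = $8,611

Jul 9, 1124 sold [LIFO — newest first]: 393 @ $3 + 390 @ $5 + 310 @ $8 + 31 @ $9 = $5,888
Jul 18, 585 sold [LIFO — newest first]: 341 @ $7 + 221 @ $1 + 23 @ $5 = $2,723
Total COGS = $5,888 + $2,723 = $8,611
Ending inventory: 223 @ $9 + 320 @ $5 = $3,607
Check: goods available $12,218 = COGS $8,611 + ending $3,607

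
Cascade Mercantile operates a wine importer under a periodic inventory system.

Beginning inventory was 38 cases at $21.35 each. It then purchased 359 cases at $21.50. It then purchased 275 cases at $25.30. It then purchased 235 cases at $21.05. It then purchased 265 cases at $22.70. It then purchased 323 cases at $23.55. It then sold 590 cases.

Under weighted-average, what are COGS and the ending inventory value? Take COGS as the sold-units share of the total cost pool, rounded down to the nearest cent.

Sale 1, sell 590: 590/1495 × $34,056.20 → $13,440.23
Ending inventory (cost pool remaining) = $20,615.97

COGS = $13,440.23; ending inventory = $20,615.97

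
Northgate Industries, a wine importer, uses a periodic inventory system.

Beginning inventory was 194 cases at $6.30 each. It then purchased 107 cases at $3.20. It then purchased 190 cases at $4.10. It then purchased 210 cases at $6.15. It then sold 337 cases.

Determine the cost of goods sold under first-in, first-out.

COGS = $1,712.20

Sale 1 (337) [FIFO — oldest first]: 194 @ $6.30 + 107 @ $3.20 + 36 @ $4.10 = $1,712.20
Ending inventory: 154 @ $4.10 + 210 @ $6.15 = $1,922.90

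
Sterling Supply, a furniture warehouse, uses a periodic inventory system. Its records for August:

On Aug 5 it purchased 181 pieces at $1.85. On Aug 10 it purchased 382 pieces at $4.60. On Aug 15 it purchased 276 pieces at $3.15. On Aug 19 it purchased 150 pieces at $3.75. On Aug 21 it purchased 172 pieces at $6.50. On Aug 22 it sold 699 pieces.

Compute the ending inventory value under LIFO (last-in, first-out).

Ending inventory = $1,627.45

Aug 22, 699 sold [LIFO — newest first]: 172 @ $6.50 + 150 @ $3.75 + 276 @ $3.15 + 101 @ $4.60 = $3,014.50
Ending inventory: 181 @ $1.85 + 281 @ $4.60 = $1,627.45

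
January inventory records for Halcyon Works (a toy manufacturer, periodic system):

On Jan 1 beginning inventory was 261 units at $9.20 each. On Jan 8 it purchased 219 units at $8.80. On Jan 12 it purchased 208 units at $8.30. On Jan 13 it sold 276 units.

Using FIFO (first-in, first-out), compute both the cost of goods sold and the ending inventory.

Jan 13, 276 sold [FIFO — oldest first]: 261 @ $9.20 + 15 @ $8.80 = $2,533.20
Ending inventory: 204 @ $8.80 + 208 @ $8.30 = $3,521.60

COGS = $2,533.20; ending inventory = $3,521.60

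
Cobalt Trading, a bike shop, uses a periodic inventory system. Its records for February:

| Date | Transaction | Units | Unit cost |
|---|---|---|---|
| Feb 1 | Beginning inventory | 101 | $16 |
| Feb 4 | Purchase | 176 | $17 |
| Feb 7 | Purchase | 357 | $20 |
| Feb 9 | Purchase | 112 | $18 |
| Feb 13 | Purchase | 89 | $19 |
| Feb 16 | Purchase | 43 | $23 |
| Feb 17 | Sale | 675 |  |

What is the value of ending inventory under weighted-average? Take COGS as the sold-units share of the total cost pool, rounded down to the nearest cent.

Feb 17, sell 675: 675/878 × $16,444.00 → $12,642.02
Ending inventory (cost pool remaining) = $3,801.98

Ending inventory = $3,801.98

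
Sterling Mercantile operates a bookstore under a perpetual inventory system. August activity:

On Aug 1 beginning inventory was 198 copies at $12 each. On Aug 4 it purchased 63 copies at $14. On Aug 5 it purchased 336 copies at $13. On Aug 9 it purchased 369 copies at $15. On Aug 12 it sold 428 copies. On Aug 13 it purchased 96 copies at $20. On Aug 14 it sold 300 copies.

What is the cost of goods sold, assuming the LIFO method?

COGS = $10,874

Aug 12, 428 sold [LIFO — newest first]: 369 @ $15 + 59 @ $13 = $6,302
Aug 14, 300 sold [LIFO — newest first]: 96 @ $20 + 204 @ $13 = $4,572
Total COGS = $6,302 + $4,572 = $10,874
Ending inventory: 198 @ $12 + 63 @ $14 + 73 @ $13 = $4,207
Check: goods available $15,081 = COGS $10,874 + ending $4,207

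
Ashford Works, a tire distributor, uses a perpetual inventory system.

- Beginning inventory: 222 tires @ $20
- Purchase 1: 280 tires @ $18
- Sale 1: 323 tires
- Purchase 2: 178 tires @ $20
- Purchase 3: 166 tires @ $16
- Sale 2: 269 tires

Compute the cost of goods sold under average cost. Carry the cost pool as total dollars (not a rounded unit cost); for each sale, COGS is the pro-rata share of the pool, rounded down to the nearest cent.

After Beginning: 222 on hand, pool $4,440.00 (≈ $20.0000 each)
After Purchase 1: 502 on hand, pool $9,480.00 (≈ $18.8845 each)
Sale 1, sell 323: 323/502 × $9,480.00 → $6,099.68
After Purchase 2: 357 on hand, pool $6,940.32 (≈ $19.4407 each)
After Purchase 3: 523 on hand, pool $9,596.32 (≈ $18.3486 each)
Sale 2, sell 269: 269/523 × $9,596.32 → $4,935.77
Total COGS = $6,099.68 + $4,935.77 = $11,035.45
Ending inventory (cost pool remaining) = $4,660.55

COGS = $11,035.45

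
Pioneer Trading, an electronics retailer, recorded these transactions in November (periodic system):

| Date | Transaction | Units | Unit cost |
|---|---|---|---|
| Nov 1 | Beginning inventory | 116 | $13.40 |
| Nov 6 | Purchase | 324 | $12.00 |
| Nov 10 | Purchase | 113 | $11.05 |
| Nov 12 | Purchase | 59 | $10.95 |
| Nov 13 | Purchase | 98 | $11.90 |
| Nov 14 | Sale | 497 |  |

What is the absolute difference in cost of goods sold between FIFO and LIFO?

$287.35

FIFO COGS: 116 @ $13.40 + 324 @ $12.00 + 57 @ $11.05 = $6,072.25
LIFO COGS: 98 @ $11.90 + 59 @ $10.95 + 113 @ $11.05 + 227 @ $12.00 = $5,784.90
Difference = |$6,072.25 − $5,784.90| = $287.35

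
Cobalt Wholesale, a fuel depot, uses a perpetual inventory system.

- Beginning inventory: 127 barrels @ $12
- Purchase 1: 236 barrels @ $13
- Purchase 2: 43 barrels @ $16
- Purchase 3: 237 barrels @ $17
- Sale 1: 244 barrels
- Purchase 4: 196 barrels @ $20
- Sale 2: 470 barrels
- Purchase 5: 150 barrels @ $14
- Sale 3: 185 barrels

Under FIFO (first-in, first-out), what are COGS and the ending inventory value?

COGS = $14,069; ending inventory = $1,260

Sale 1 (244) [FIFO — oldest first]: 127 @ $12 + 117 @ $13 = $3,045
Sale 2 (470) [FIFO — oldest first]: 119 @ $13 + 43 @ $16 + 237 @ $17 + 71 @ $20 = $7,684
Sale 3 (185) [FIFO — oldest first]: 125 @ $20 + 60 @ $14 = $3,340
Total COGS = $3,045 + $7,684 + $3,340 = $14,069
Ending inventory: 90 @ $14 = $1,260
Check: goods available $15,329 = COGS $14,069 + ending $1,260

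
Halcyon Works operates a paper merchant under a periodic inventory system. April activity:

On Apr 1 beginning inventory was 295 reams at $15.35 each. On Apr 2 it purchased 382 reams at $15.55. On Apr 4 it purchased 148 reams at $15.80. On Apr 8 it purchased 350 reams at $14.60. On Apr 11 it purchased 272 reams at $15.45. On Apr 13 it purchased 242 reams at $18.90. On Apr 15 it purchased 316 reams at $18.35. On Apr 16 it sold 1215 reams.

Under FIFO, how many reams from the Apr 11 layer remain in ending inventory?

Apr 16, 1215 sold [FIFO — oldest first]: 295 @ $15.35 + 382 @ $15.55 + 148 @ $15.80 + 350 @ $14.60 + 40 @ $15.45 = $18,534.75
Ending inventory: 232 @ $15.45 + 242 @ $18.90 + 316 @ $18.35 = $13,956.80

232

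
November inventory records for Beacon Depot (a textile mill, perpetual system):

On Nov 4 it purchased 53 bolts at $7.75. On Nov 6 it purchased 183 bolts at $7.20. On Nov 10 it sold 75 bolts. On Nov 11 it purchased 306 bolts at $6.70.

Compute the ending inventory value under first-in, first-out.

Nov 10, 75 sold [FIFO — oldest first]: 53 @ $7.75 + 22 @ $7.20 = $569.15
Ending inventory: 161 @ $7.20 + 306 @ $6.70 = $3,209.40
Check: goods available $3,778.55 = COGS $569.15 + ending $3,209.40

Ending inventory = $3,209.40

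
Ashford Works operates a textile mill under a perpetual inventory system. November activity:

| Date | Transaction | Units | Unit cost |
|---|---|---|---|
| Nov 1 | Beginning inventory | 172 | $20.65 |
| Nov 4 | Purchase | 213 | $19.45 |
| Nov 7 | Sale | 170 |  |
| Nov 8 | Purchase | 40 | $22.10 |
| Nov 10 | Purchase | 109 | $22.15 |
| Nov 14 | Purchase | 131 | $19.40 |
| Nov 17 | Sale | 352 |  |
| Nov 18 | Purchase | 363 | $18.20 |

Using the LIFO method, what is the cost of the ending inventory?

Ending inventory = $9,559.55

Nov 7, 170 sold [LIFO — newest first]: 170 @ $19.45 = $3,306.50
Nov 17, 352 sold [LIFO — newest first]: 131 @ $19.40 + 109 @ $22.15 + 40 @ $22.10 + 43 @ $19.45 + 29 @ $20.65 = $7,274.95
Total COGS = $3,306.50 + $7,274.95 = $10,581.45
Ending inventory: 143 @ $20.65 + 363 @ $18.20 = $9,559.55
Check: goods available $20,141.00 = COGS $10,581.45 + ending $9,559.55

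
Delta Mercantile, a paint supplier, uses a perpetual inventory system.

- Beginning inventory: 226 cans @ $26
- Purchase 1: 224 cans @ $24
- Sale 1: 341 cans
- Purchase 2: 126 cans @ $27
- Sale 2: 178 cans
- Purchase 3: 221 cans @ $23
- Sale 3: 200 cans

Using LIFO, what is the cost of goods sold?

COGS = $17,772

Sale 1 (341) [LIFO — newest first]: 224 @ $24 + 117 @ $26 = $8,418
Sale 2 (178) [LIFO — newest first]: 126 @ $27 + 52 @ $26 = $4,754
Sale 3 (200) [LIFO — newest first]: 200 @ $23 = $4,600
Total COGS = $8,418 + $4,754 + $4,600 = $17,772
Ending inventory: 57 @ $26 + 21 @ $23 = $1,965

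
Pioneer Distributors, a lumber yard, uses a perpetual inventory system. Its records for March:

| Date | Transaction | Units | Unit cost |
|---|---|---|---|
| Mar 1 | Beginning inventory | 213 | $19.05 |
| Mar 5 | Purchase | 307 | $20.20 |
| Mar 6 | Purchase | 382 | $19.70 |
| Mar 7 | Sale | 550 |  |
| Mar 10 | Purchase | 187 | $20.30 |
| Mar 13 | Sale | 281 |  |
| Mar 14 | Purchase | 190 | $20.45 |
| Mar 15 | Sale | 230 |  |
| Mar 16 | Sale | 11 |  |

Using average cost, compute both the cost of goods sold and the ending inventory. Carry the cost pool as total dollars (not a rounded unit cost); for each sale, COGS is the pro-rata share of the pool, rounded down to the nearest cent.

After Mar 1: 213 on hand, pool $4,057.65 (≈ $19.0500 each)
After Mar 5: 520 on hand, pool $10,259.05 (≈ $19.7289 each)
After Mar 6: 902 on hand, pool $17,784.45 (≈ $19.7167 each)
Mar 7, sell 550: 550/902 × $17,784.45 → $10,844.17
After Mar 10: 539 on hand, pool $10,736.38 (≈ $19.9191 each)
Mar 13, sell 281: 281/539 × $10,736.38 → $5,597.25
After Mar 14: 448 on hand, pool $9,024.63 (≈ $20.1443 each)
Mar 15, sell 230: 230/448 × $9,024.63 → $4,633.18
Mar 16, sell 11: 11/218 × $4,391.45 → $221.58
Total COGS = $10,844.17 + $5,597.25 + $4,633.18 + $221.58 = $21,296.18
Ending inventory (cost pool remaining) = $4,169.87

COGS = $21,296.18; ending inventory = $4,169.87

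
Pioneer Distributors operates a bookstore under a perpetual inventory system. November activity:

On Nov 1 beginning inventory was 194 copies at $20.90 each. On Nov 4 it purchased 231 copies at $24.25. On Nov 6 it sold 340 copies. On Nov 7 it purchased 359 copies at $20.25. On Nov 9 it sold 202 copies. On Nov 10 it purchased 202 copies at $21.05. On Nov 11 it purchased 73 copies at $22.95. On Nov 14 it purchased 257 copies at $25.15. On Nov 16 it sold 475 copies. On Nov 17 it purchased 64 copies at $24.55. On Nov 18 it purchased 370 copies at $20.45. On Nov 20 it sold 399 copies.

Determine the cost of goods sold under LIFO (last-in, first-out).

Nov 6, 340 sold [LIFO — newest first]: 231 @ $24.25 + 109 @ $20.90 = $7,879.85
Nov 9, 202 sold [LIFO — newest first]: 202 @ $20.25 = $4,090.50
Nov 16, 475 sold [LIFO — newest first]: 257 @ $25.15 + 73 @ $22.95 + 145 @ $21.05 = $11,191.15
Nov 20, 399 sold [LIFO — newest first]: 370 @ $20.45 + 29 @ $24.55 = $8,278.45
Total COGS = $7,879.85 + $4,090.50 + $11,191.15 + $8,278.45 = $31,439.95
Ending inventory: 85 @ $20.90 + 157 @ $20.25 + 57 @ $21.05 + 35 @ $24.55 = $7,014.85
Check: goods available $38,454.80 = COGS $31,439.95 + ending $7,014.85

COGS = $31,439.95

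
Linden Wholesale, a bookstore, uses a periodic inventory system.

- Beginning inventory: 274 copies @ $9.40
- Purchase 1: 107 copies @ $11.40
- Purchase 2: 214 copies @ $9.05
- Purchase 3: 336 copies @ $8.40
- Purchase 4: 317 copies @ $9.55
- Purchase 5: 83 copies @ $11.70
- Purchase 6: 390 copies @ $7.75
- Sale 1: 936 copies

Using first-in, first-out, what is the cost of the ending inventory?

Ending inventory = $6,973.20

Sale 1 (936) [FIFO — oldest first]: 274 @ $9.40 + 107 @ $11.40 + 214 @ $9.05 + 336 @ $8.40 + 5 @ $9.55 = $8,602.25
Ending inventory: 312 @ $9.55 + 83 @ $11.70 + 390 @ $7.75 = $6,973.20
Check: goods available $15,575.45 = COGS $8,602.25 + ending $6,973.20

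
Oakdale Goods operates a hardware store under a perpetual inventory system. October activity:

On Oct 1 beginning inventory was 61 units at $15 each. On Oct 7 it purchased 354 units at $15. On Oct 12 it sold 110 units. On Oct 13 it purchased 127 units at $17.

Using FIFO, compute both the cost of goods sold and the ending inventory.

Oct 12, 110 sold [FIFO — oldest first]: 61 @ $15 + 49 @ $15 = $1,650
Ending inventory: 305 @ $15 + 127 @ $17 = $6,734
Check: goods available $8,384 = COGS $1,650 + ending $6,734

COGS = $1,650; ending inventory = $6,734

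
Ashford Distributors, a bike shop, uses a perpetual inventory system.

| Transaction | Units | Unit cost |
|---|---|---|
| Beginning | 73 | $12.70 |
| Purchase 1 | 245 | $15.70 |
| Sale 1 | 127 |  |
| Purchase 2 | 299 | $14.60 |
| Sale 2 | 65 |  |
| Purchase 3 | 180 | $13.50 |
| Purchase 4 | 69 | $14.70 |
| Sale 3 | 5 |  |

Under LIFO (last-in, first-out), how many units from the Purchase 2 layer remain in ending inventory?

234

Sale 1 (127) [LIFO — newest first]: 127 @ $15.70 = $1,993.90
Sale 2 (65) [LIFO — newest first]: 65 @ $14.60 = $949.00
Sale 3 (5) [LIFO — newest first]: 5 @ $14.70 = $73.50
Total COGS = $1,993.90 + $949.00 + $73.50 = $3,016.40
Ending inventory: 73 @ $12.70 + 118 @ $15.70 + 234 @ $14.60 + 180 @ $13.50 + 64 @ $14.70 = $9,566.90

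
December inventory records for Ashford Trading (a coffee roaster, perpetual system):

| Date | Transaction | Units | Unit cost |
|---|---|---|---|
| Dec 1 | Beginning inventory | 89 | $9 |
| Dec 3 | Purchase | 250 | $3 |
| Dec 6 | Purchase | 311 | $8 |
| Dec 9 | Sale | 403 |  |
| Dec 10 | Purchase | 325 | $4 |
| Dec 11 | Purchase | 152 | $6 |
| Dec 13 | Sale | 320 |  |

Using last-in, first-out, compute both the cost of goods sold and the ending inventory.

COGS = $4,348; ending inventory = $1,903

Dec 9, 403 sold [LIFO — newest first]: 311 @ $8 + 92 @ $3 = $2,764
Dec 13, 320 sold [LIFO — newest first]: 152 @ $6 + 168 @ $4 = $1,584
Total COGS = $2,764 + $1,584 = $4,348
Ending inventory: 89 @ $9 + 158 @ $3 + 157 @ $4 = $1,903
Check: goods available $6,251 = COGS $4,348 + ending $1,903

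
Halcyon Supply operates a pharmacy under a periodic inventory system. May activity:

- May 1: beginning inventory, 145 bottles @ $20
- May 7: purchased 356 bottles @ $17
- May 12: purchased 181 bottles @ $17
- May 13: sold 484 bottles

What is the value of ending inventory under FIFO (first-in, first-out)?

May 13, 484 sold [FIFO — oldest first]: 145 @ $20 + 339 @ $17 = $8,663
Ending inventory: 17 @ $17 + 181 @ $17 = $3,366

Ending inventory = $3,366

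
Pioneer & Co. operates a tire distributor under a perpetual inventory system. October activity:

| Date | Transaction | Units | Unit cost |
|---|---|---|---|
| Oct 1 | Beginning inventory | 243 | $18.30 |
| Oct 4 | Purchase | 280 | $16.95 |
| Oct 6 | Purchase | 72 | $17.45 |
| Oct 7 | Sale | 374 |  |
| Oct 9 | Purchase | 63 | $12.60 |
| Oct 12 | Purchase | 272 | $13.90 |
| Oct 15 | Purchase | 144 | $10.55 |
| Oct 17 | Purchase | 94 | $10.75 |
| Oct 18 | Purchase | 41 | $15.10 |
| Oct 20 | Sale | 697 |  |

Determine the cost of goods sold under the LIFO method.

COGS = $15,647.30

Oct 7, 374 sold [LIFO — newest first]: 72 @ $17.45 + 280 @ $16.95 + 22 @ $18.30 = $6,405.00
Oct 20, 697 sold [LIFO — newest first]: 41 @ $15.10 + 94 @ $10.75 + 144 @ $10.55 + 272 @ $13.90 + 63 @ $12.60 + 83 @ $18.30 = $9,242.30
Total COGS = $6,405.00 + $9,242.30 = $15,647.30
Ending inventory: 138 @ $18.30 = $2,525.40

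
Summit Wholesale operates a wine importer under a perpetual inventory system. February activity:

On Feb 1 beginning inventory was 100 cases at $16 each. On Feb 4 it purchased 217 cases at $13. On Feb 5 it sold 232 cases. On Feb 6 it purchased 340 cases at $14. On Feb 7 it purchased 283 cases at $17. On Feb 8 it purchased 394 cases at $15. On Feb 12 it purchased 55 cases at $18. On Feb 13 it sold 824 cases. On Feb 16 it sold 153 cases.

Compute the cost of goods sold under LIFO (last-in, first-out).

COGS = $18,202

Feb 5, 232 sold [LIFO — newest first]: 217 @ $13 + 15 @ $16 = $3,061
Feb 13, 824 sold [LIFO — newest first]: 55 @ $18 + 394 @ $15 + 283 @ $17 + 92 @ $14 = $12,999
Feb 16, 153 sold [LIFO — newest first]: 153 @ $14 = $2,142
Total COGS = $3,061 + $12,999 + $2,142 = $18,202
Ending inventory: 85 @ $16 + 95 @ $14 = $2,690
Check: goods available $20,892 = COGS $18,202 + ending $2,690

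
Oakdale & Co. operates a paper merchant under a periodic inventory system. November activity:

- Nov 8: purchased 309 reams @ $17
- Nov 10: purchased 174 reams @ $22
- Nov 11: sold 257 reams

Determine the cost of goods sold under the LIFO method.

Nov 11, 257 sold [LIFO — newest first]: 174 @ $22 + 83 @ $17 = $5,239
Ending inventory: 226 @ $17 = $3,842

COGS = $5,239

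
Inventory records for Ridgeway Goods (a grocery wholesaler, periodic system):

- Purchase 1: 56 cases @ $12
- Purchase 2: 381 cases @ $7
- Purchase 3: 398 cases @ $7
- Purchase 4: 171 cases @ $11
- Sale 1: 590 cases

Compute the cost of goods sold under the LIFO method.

Sale 1 (590) [LIFO — newest first]: 171 @ $11 + 398 @ $7 + 21 @ $7 = $4,814
Ending inventory: 56 @ $12 + 360 @ $7 = $3,192
Check: goods available $8,006 = COGS $4,814 + ending $3,192

COGS = $4,814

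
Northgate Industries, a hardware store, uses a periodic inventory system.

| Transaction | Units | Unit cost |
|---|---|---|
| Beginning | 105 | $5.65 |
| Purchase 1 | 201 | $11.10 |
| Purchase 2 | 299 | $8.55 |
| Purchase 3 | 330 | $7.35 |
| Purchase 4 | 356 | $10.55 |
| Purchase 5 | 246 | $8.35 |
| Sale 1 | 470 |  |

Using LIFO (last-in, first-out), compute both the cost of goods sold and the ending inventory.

Sale 1 (470) [LIFO — newest first]: 246 @ $8.35 + 224 @ $10.55 = $4,417.30
Ending inventory: 105 @ $5.65 + 201 @ $11.10 + 299 @ $8.55 + 330 @ $7.35 + 132 @ $10.55 = $9,198.90

COGS = $4,417.30; ending inventory = $9,198.90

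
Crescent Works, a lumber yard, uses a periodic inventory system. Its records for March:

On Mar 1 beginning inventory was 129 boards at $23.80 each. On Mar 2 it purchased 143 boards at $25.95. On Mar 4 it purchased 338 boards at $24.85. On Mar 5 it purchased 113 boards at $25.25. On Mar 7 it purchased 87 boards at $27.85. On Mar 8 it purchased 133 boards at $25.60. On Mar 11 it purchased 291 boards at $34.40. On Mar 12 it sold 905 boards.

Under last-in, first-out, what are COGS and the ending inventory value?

COGS = $25,674.25; ending inventory = $8,197.50

Mar 12, 905 sold [LIFO — newest first]: 291 @ $34.40 + 133 @ $25.60 + 87 @ $27.85 + 113 @ $25.25 + 281 @ $24.85 = $25,674.25
Ending inventory: 129 @ $23.80 + 143 @ $25.95 + 57 @ $24.85 = $8,197.50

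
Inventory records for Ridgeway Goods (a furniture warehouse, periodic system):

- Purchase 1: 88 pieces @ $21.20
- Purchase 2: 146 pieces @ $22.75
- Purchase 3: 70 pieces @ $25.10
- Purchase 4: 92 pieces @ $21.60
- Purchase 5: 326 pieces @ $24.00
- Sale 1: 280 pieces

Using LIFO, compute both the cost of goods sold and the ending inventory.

Sale 1 (280) [LIFO — newest first]: 280 @ $24.00 = $6,720.00
Ending inventory: 88 @ $21.20 + 146 @ $22.75 + 70 @ $25.10 + 92 @ $21.60 + 46 @ $24.00 = $10,035.30

COGS = $6,720.00; ending inventory = $10,035.30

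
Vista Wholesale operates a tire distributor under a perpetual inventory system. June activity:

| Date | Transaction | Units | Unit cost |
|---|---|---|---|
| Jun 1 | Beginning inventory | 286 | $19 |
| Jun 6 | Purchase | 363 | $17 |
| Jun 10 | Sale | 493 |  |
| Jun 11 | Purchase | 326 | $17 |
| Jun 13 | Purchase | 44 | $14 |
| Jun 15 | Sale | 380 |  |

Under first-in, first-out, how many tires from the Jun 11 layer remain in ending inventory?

102

Jun 10, 493 sold [FIFO — oldest first]: 286 @ $19 + 207 @ $17 = $8,953
Jun 15, 380 sold [FIFO — oldest first]: 156 @ $17 + 224 @ $17 = $6,460
Total COGS = $8,953 + $6,460 = $15,413
Ending inventory: 102 @ $17 + 44 @ $14 = $2,350
Check: goods available $17,763 = COGS $15,413 + ending $2,350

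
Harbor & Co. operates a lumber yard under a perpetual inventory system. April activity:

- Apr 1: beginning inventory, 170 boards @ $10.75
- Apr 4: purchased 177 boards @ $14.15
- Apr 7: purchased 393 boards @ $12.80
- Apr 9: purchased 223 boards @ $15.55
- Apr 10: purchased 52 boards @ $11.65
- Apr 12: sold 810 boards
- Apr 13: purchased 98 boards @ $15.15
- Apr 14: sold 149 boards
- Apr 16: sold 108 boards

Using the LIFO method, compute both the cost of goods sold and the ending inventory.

Apr 12, 810 sold [LIFO — newest first]: 52 @ $11.65 + 223 @ $15.55 + 393 @ $12.80 + 142 @ $14.15 = $11,113.15
Apr 14, 149 sold [LIFO — newest first]: 98 @ $15.15 + 35 @ $14.15 + 16 @ $10.75 = $2,151.95
Apr 16, 108 sold [LIFO — newest first]: 108 @ $10.75 = $1,161.00
Total COGS = $11,113.15 + $2,151.95 + $1,161.00 = $14,426.10
Ending inventory: 46 @ $10.75 = $494.50
Check: goods available $14,920.60 = COGS $14,426.10 + ending $494.50

COGS = $14,426.10; ending inventory = $494.50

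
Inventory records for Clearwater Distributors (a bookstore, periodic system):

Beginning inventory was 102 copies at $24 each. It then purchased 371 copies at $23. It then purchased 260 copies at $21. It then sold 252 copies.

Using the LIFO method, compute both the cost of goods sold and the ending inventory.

Sale 1 (252) [LIFO — newest first]: 252 @ $21 = $5,292
Ending inventory: 102 @ $24 + 371 @ $23 + 8 @ $21 = $11,149

COGS = $5,292; ending inventory = $11,149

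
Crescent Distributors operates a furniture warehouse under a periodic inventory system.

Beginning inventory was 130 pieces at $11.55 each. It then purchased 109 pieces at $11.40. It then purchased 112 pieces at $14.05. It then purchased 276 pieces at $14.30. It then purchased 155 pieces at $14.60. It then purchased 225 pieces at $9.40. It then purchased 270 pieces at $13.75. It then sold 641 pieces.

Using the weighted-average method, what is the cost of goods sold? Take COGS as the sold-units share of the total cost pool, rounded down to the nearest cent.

Sale 1, sell 641: 641/1277 × $16,355.00 → $8,209.51
Ending inventory (cost pool remaining) = $8,145.49
Check: goods available $16,355.00 = COGS $8,209.51 + ending $8,145.49

COGS = $8,209.51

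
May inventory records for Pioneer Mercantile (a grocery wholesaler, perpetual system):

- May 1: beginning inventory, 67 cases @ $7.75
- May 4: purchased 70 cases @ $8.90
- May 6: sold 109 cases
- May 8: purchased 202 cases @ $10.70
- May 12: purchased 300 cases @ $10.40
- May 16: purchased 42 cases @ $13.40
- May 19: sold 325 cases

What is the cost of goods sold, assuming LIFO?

COGS = $4,431.25

May 6, 109 sold [LIFO — newest first]: 70 @ $8.90 + 39 @ $7.75 = $925.25
May 19, 325 sold [LIFO — newest first]: 42 @ $13.40 + 283 @ $10.40 = $3,506.00
Total COGS = $925.25 + $3,506.00 = $4,431.25
Ending inventory: 28 @ $7.75 + 202 @ $10.70 + 17 @ $10.40 = $2,555.20
Check: goods available $6,986.45 = COGS $4,431.25 + ending $2,555.20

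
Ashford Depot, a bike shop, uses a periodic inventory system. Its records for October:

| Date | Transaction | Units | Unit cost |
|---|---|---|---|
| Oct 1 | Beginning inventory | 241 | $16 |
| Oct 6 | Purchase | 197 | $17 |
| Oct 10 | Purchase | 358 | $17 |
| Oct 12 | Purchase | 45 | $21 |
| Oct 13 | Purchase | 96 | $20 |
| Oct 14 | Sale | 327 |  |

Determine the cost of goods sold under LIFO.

COGS = $6,027

Oct 14, 327 sold [LIFO — newest first]: 96 @ $20 + 45 @ $21 + 186 @ $17 = $6,027
Ending inventory: 241 @ $16 + 197 @ $17 + 172 @ $17 = $10,129
Check: goods available $16,156 = COGS $6,027 + ending $10,129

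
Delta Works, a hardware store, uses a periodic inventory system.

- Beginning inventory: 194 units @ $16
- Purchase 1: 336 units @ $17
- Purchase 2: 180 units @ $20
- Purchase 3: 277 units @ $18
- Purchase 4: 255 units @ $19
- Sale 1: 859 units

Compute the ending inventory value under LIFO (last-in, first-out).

Ending inventory = $6,317

Sale 1 (859) [LIFO — newest first]: 255 @ $19 + 277 @ $18 + 180 @ $20 + 147 @ $17 = $15,930
Ending inventory: 194 @ $16 + 189 @ $17 = $6,317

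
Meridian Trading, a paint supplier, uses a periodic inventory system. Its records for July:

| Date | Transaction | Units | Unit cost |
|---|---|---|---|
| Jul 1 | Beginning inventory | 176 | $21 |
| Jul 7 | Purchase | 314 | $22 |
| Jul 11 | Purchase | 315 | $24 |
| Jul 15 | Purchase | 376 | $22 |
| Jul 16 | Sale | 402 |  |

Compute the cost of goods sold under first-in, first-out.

Jul 16, 402 sold [FIFO — oldest first]: 176 @ $21 + 226 @ $22 = $8,668
Ending inventory: 88 @ $22 + 315 @ $24 + 376 @ $22 = $17,768

COGS = $8,668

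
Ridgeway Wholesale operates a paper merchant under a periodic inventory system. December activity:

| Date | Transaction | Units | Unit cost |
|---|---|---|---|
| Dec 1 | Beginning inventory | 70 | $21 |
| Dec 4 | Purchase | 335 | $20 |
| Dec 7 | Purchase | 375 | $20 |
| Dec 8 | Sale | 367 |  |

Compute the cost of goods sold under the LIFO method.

COGS = $7,340

Dec 8, 367 sold [LIFO — newest first]: 367 @ $20 = $7,340
Ending inventory: 70 @ $21 + 335 @ $20 + 8 @ $20 = $8,330
Check: goods available $15,670 = COGS $7,340 + ending $8,330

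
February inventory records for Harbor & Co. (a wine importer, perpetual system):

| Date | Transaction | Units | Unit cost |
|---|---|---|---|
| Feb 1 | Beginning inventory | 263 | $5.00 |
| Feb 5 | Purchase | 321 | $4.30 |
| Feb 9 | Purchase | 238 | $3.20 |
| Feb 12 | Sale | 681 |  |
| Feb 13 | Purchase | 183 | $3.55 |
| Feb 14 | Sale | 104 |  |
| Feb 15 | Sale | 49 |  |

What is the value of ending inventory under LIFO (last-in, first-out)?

Ending inventory = $811.50

Feb 12, 681 sold [LIFO — newest first]: 238 @ $3.20 + 321 @ $4.30 + 122 @ $5.00 = $2,751.90
Feb 14, 104 sold [LIFO — newest first]: 104 @ $3.55 = $369.20
Feb 15, 49 sold [LIFO — newest first]: 49 @ $3.55 = $173.95
Total COGS = $2,751.90 + $369.20 + $173.95 = $3,295.05
Ending inventory: 141 @ $5.00 + 30 @ $3.55 = $811.50
Check: goods available $4,106.55 = COGS $3,295.05 + ending $811.50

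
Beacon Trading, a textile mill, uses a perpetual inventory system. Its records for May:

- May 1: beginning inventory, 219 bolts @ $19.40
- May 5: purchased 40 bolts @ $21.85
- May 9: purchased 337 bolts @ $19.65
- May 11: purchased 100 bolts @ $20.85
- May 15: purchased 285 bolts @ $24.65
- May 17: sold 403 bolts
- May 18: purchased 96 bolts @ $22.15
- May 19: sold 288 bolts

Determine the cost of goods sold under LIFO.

May 17, 403 sold [LIFO — newest first]: 285 @ $24.65 + 100 @ $20.85 + 18 @ $19.65 = $9,463.95
May 19, 288 sold [LIFO — newest first]: 96 @ $22.15 + 192 @ $19.65 = $5,899.20
Total COGS = $9,463.95 + $5,899.20 = $15,363.15
Ending inventory: 219 @ $19.40 + 40 @ $21.85 + 127 @ $19.65 = $7,618.15
Check: goods available $22,981.30 = COGS $15,363.15 + ending $7,618.15

COGS = $15,363.15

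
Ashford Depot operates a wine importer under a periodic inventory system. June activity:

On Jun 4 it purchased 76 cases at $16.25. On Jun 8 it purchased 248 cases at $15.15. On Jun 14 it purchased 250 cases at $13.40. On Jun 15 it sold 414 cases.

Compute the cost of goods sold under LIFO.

COGS = $5,834.60

Jun 15, 414 sold [LIFO — newest first]: 250 @ $13.40 + 164 @ $15.15 = $5,834.60
Ending inventory: 76 @ $16.25 + 84 @ $15.15 = $2,507.60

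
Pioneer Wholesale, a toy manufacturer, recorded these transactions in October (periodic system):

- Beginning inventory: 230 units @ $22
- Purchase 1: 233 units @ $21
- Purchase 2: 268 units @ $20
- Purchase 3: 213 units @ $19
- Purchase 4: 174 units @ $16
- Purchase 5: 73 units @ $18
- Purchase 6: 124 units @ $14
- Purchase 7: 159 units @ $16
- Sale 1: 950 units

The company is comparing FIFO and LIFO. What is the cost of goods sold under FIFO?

COGS = $19,456

FIFO COGS: 230 @ $22 + 233 @ $21 + 268 @ $20 + 213 @ $19 + 6 @ $16 = $19,456
LIFO COGS: 159 @ $16 + 124 @ $14 + 73 @ $18 + 174 @ $16 + 213 @ $19 + 207 @ $20 = $16,565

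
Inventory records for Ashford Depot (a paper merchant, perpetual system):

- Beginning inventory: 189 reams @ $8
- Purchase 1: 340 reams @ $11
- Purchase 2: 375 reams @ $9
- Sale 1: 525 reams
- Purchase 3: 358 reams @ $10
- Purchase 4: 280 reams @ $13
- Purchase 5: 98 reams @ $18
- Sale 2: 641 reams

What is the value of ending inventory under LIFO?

Ending inventory = $4,552

Sale 1 (525) [LIFO — newest first]: 375 @ $9 + 150 @ $11 = $5,025
Sale 2 (641) [LIFO — newest first]: 98 @ $18 + 280 @ $13 + 263 @ $10 = $8,034
Total COGS = $5,025 + $8,034 = $13,059
Ending inventory: 189 @ $8 + 190 @ $11 + 95 @ $10 = $4,552
Check: goods available $17,611 = COGS $13,059 + ending $4,552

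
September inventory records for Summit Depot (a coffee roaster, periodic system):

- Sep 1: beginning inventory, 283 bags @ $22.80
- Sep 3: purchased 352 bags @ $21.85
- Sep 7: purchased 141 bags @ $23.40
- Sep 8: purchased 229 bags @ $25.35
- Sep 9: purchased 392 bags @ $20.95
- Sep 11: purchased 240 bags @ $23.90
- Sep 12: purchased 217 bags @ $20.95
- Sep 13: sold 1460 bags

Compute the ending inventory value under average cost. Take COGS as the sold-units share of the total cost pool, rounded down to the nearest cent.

Sep 13, sell 1460: 1460/1854 × $41,742.70 → $32,871.81
Ending inventory (cost pool remaining) = $8,870.89

Ending inventory = $8,870.89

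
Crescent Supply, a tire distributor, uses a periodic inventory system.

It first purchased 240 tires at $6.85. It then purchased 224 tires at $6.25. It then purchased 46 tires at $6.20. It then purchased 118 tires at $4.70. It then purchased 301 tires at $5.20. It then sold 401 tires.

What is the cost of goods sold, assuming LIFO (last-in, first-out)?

Sale 1 (401) [LIFO — newest first]: 301 @ $5.20 + 100 @ $4.70 = $2,035.20
Ending inventory: 240 @ $6.85 + 224 @ $6.25 + 46 @ $6.20 + 18 @ $4.70 = $3,413.80

COGS = $2,035.20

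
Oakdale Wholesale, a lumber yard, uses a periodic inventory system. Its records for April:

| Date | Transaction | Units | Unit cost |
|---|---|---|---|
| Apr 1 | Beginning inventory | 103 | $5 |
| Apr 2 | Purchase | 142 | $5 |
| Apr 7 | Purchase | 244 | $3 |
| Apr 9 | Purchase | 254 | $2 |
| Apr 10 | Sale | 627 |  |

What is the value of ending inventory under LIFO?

Apr 10, 627 sold [LIFO — newest first]: 254 @ $2 + 244 @ $3 + 129 @ $5 = $1,885
Ending inventory: 103 @ $5 + 13 @ $5 = $580
Check: goods available $2,465 = COGS $1,885 + ending $580

Ending inventory = $580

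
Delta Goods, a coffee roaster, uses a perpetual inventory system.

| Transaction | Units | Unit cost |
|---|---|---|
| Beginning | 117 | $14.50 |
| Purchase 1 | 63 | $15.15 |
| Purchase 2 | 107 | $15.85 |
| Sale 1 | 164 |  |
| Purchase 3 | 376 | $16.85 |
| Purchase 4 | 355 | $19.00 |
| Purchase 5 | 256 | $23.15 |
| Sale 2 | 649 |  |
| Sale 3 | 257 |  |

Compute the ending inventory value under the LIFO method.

Ending inventory = $3,152.25

Sale 1 (164) [LIFO — newest first]: 107 @ $15.85 + 57 @ $15.15 = $2,559.50
Sale 2 (649) [LIFO — newest first]: 256 @ $23.15 + 355 @ $19.00 + 38 @ $16.85 = $13,311.70
Sale 3 (257) [LIFO — newest first]: 257 @ $16.85 = $4,330.45
Total COGS = $2,559.50 + $13,311.70 + $4,330.45 = $20,201.65
Ending inventory: 117 @ $14.50 + 6 @ $15.15 + 81 @ $16.85 = $3,152.25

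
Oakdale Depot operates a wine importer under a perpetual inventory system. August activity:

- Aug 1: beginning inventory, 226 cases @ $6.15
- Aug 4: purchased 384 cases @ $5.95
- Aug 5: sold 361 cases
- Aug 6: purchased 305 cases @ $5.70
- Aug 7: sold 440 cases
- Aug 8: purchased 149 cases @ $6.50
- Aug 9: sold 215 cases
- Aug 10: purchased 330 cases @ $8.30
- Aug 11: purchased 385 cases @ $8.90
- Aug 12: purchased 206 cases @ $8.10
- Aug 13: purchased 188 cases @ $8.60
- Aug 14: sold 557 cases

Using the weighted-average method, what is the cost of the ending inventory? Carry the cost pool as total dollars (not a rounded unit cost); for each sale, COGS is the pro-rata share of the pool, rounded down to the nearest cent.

Ending inventory = $5,055.82

After Aug 1: 226 on hand, pool $1,389.90 (≈ $6.1500 each)
After Aug 4: 610 on hand, pool $3,674.70 (≈ $6.0241 each)
Aug 5, sell 361: 361/610 × $3,674.70 → $2,174.69
After Aug 6: 554 on hand, pool $3,238.51 (≈ $5.8457 each)
Aug 7, sell 440: 440/554 × $3,238.51 → $2,572.10
After Aug 8: 263 on hand, pool $1,634.91 (≈ $6.2164 each)
Aug 9, sell 215: 215/263 × $1,634.91 → $1,336.52
After Aug 10: 378 on hand, pool $3,037.39 (≈ $8.0354 each)
After Aug 11: 763 on hand, pool $6,463.89 (≈ $8.4717 each)
After Aug 12: 969 on hand, pool $8,132.49 (≈ $8.3927 each)
After Aug 13: 1157 on hand, pool $9,749.29 (≈ $8.4264 each)
Aug 14, sell 557: 557/1157 × $9,749.29 → $4,693.47
Total COGS = $2,174.69 + $2,572.10 + $1,336.52 + $4,693.47 = $10,776.78
Ending inventory (cost pool remaining) = $5,055.82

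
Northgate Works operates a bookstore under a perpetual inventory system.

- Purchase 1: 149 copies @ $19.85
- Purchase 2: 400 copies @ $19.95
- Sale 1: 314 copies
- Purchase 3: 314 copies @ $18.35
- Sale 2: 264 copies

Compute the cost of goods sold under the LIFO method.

Sale 1 (314) [LIFO — newest first]: 314 @ $19.95 = $6,264.30
Sale 2 (264) [LIFO — newest first]: 264 @ $18.35 = $4,844.40
Total COGS = $6,264.30 + $4,844.40 = $11,108.70
Ending inventory: 149 @ $19.85 + 86 @ $19.95 + 50 @ $18.35 = $5,590.85

COGS = $11,108.70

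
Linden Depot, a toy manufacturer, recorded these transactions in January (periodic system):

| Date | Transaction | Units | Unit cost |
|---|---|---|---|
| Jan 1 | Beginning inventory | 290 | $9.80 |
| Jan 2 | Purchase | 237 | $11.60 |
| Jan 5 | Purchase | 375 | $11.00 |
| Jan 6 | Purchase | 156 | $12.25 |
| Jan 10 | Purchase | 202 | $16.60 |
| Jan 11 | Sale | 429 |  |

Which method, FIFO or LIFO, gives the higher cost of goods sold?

FIFO COGS: 290 @ $9.80 + 139 @ $11.60 = $4,454.40
LIFO COGS: 202 @ $16.60 + 156 @ $12.25 + 71 @ $11.00 = $6,045.20

LIFO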